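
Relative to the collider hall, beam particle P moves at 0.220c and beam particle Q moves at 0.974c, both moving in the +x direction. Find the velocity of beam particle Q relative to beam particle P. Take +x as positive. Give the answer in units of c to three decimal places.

+0.960c

β_A = 0.220, β_B = 0.974.
Transform to A's frame with the inverse velocity-addition law: u' = (u − v)/(1 − uv/c²), taking u = β_B and v = β_A.
u' = (0.974 − 0.220) / (1 − (0.220)(0.974)) = 0.7540/0.7857 = 0.9596.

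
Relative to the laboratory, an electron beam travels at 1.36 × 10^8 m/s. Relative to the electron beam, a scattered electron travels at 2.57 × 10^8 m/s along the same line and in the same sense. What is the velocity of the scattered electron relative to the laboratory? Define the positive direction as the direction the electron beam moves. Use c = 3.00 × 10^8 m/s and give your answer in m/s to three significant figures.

2.83 × 10^8 m/s

In units of c (dividing by 3.00 × 10^8 m/s): v = 0.453, u' = 0.857.
u = (u' + v)/(1 + u'v/c²):
u = (0.857 + 0.453) / (1 + 0.857·0.453) = 1.3100/1.3884 = 0.9436
Converting back: u = 0.9436 × 3.00 × 10^8 m/s.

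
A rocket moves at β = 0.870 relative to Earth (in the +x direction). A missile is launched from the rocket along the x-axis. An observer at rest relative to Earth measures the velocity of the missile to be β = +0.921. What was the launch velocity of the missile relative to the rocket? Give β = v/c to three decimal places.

β = +0.257

Invert the composition law: u' = (u − v)/(1 − uv/c²).
u' = (0.921 − 0.870) / (1 − (0.921)(0.870)) = 0.0510/0.1987 = 0.2566.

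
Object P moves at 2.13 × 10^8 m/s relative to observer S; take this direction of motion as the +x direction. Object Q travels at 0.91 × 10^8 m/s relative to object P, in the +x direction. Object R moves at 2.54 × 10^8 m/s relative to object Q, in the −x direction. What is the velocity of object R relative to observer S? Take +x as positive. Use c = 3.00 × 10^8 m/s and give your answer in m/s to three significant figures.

-1.32 × 10^7 m/s

Apply u = (u' + v)/(1 + u'v/c²) successively, working outward toward observer S.
(Dividing each given speed by c = 3.00 × 10^8 m/s to work in units of c.)
Start: velocity of object P relative to observer S = 0.7100c.
Compose with object Q (u' = 0.303 in object P frame): u_1 = (0.303 + 0.710) / (1 + 0.303·0.710) = 1.0133/1.2154 = 0.8338.
Compose with object R (u' = -0.847 in object Q frame): u_2 = (-0.847 + 0.834) / (1 + (-0.847)·0.834) = -0.0129/0.2941 = -0.0439.
So u = -0.0439 × 3.00 × 10^8 m/s.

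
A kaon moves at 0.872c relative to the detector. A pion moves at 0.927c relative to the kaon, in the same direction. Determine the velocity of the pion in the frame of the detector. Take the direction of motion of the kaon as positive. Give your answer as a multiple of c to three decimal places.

With v = 0.872 and u' = 0.927 (in units of c),
u = (u' + v)/(1 + u'v/c²):
u = (0.927 + 0.872) / (1 + 0.927·0.872) = 1.7990/1.8083 = 0.9948
(Galilean addition would give +1.799c, exceeding c.)

0.995c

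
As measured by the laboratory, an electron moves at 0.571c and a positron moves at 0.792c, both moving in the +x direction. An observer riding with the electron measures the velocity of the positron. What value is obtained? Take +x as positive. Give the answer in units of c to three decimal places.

+0.403c

β_A = 0.571, β_B = 0.792.
Transform to A's frame with the inverse velocity-addition law: u' = (u − v)/(1 − uv/c²), taking u = β_B and v = β_A.
u' = (0.792 − 0.571) / (1 − (0.571)(0.792)) = 0.2210/0.5478 = 0.4035.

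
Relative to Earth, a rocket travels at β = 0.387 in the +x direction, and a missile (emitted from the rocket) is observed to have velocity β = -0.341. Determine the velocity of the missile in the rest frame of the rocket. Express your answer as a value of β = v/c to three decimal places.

Invert the composition law: u' = (u − v)/(1 − uv/c²).
u' = (-0.341 − 0.387) / (1 − (-0.341)(0.387)) = -0.7280/1.1320 = -0.6431.

β = -0.643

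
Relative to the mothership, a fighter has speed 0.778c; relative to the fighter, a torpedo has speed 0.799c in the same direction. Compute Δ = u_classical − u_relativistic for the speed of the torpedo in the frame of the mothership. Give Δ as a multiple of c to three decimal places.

Δ = 0.605c

Galilean: u_cl = 0.799 + 0.778 = 1.5770.
Relativistic: u_rel = (0.799 + 0.778) / (1 + 0.799·0.778) = 1.5770/1.6216 = 0.9725.
Δ = 1.5770 − 0.9725 = 0.6045.
(The classical prediction exceeds c; the relativistic result does not.)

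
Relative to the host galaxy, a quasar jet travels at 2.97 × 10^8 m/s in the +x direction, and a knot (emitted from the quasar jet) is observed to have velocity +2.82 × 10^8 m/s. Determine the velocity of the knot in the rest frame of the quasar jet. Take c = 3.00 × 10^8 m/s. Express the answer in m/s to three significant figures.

v = 0.990c, u = 0.940c.
Invert the composition law: u' = (u − v)/(1 − uv/c²).
u' = (0.940 − 0.990) / (1 − (0.940)(0.990)) = -0.0500/0.0694 = -0.7205.
u' = -0.7205 × 3.00 × 10^8 m/s.

-2.16 × 10^8 m/s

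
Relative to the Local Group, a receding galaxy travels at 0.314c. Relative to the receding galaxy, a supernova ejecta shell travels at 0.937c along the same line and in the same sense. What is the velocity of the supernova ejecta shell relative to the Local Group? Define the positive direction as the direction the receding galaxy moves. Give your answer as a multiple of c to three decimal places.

With v = 0.314 and u' = 0.937 (in units of c),
u = (u' + v)/(1 + u'v/c²):
u = (0.937 + 0.314) / (1 + 0.937·0.314) = 1.2510/1.2942 = 0.9666

0.967c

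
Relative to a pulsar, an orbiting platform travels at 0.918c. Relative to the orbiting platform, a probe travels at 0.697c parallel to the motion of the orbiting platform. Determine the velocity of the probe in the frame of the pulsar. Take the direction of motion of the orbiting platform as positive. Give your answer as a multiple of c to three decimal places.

0.985c

With v = 0.918 and u' = 0.697 (in units of c),
u = (u' + v)/(1 + u'v/c²):
u = (0.697 + 0.918) / (1 + 0.697·0.918) = 1.6150/1.6398 = 0.9848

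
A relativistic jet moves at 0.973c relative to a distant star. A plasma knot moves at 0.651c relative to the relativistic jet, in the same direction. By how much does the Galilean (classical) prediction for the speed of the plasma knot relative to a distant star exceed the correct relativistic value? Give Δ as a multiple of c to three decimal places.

Galilean: u_cl = 0.651 + 0.973 = 1.6240.
Relativistic: u_rel = (0.651 + 0.973) / (1 + 0.651·0.973) = 1.6240/1.6334 = 0.9942.
Δ = 1.6240 − 0.9942 = 0.6298.
(The classical prediction exceeds c; the relativistic result does not.)

Δ = 0.630c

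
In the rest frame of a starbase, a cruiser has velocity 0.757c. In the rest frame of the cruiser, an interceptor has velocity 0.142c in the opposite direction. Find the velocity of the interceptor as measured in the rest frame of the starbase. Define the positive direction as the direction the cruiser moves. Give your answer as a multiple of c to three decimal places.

With v = 0.757 and u' = -0.142 (in units of c),
u = (u' + v)/(1 + u'v/c²):
u = (-0.142 + 0.757) / (1 + (-0.142)·0.757) = 0.6150/0.8925 = 0.6891

+0.689c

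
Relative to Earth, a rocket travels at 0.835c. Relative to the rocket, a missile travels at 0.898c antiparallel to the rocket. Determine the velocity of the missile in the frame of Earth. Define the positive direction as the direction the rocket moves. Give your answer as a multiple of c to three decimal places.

With v = 0.835 and u' = -0.898 (in units of c),
u = (u' + v)/(1 + u'v/c²):
u = (-0.898 + 0.835) / (1 + (-0.898)·0.835) = -0.0630/0.2502 = -0.2518

-0.252c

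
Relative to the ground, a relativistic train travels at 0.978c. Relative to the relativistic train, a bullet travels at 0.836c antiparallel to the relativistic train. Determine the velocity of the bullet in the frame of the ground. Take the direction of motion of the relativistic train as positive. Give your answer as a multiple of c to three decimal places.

With v = 0.978 and u' = -0.836 (in units of c),
u = (u' + v)/(1 + u'v/c²):
u = (-0.836 + 0.978) / (1 + (-0.836)·0.978) = 0.1420/0.1824 = 0.7785
(Galilean addition would give +0.142c.)

+0.779c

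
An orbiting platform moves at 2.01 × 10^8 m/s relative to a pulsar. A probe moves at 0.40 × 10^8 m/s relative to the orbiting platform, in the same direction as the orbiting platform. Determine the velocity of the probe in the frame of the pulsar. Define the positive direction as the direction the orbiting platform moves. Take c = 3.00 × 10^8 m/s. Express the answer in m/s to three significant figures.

2.21 × 10^8 m/s

In units of c (dividing by 3.00 × 10^8 m/s): v = 0.670, u' = 0.133.
u = (u' + v)/(1 + u'v/c²):
u = (0.133 + 0.670) / (1 + 0.133·0.670) = 0.8033/1.0893 = 0.7375
(Galilean addition would give +0.803c.)
Converting back: u = 0.7375 × 3.00 × 10^8 m/s.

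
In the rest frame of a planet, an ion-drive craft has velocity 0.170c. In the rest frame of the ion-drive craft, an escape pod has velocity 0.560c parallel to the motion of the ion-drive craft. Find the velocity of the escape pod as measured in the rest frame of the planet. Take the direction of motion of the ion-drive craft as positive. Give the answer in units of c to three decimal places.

0.667c

With v = 0.170 and u' = 0.560 (in units of c),
u = (u' + v)/(1 + u'v/c²):
u = (0.560 + 0.170) / (1 + 0.560·0.170) = 0.7300/1.0952 = 0.6665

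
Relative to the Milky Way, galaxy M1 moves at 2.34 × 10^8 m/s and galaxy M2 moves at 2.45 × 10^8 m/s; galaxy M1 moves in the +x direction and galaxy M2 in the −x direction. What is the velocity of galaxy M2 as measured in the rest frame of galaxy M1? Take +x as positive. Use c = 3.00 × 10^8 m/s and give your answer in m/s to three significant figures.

β_A = 0.780, β_B = -0.817 (dividing each by c = 3.00 × 10^8 m/s).
Transform to A's frame with the inverse velocity-addition law: u' = (u − v)/(1 − uv/c²), taking u = β_B and v = β_A.
u' = (-0.817 − 0.780) / (1 − (0.780)(-0.817)) = -1.5967/1.6370 = -0.9754.
u' = -0.9754 × 3.00 × 10^8 m/s.

-2.93 × 10^8 m/s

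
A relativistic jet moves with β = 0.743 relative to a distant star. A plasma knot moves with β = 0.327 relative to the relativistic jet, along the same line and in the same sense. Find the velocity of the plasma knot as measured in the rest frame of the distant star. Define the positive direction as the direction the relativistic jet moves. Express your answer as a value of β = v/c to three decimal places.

With v = 0.743 and u' = 0.327 (in units of c),
u = (u' + v)/(1 + u'v/c²):
u = (0.327 + 0.743) / (1 + 0.327·0.743) = 1.0700/1.2430 = 0.8608

β = 0.861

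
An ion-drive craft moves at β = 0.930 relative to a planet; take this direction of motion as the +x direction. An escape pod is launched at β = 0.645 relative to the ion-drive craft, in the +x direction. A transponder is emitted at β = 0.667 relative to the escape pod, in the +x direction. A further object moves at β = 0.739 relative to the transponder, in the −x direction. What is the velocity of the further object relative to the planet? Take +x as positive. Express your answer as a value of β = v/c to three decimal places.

Apply u = (u' + v)/(1 + u'v/c²) successively, working outward toward the planet.
Start: velocity of the ion-drive craft relative to the planet = 0.9300c.
Compose with the escape pod (u' = 0.645 in the ion-drive craft frame): u_1 = (0.645 + 0.930) / (1 + 0.645·0.930) = 1.5750/1.5998 = 0.9845.
Compose with the transponder (u' = 0.667 in the escape pod frame): u_2 = (0.667 + 0.984) / (1 + 0.667·0.984) = 1.6515/1.6566 = 0.9969.
Compose with the further object (u' = -0.739 in the transponder frame): u_3 = (-0.739 + 0.997) / (1 + (-0.739)·0.997) = 0.2579/0.2633 = 0.9794.

β = +0.979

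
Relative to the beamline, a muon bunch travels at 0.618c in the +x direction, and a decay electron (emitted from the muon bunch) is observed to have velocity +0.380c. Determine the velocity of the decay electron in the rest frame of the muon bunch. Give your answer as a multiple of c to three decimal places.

Invert the composition law: u' = (u − v)/(1 − uv/c²).
u' = (0.380 − 0.618) / (1 − (0.380)(0.618)) = -0.2380/0.7652 = -0.3110.

-0.311c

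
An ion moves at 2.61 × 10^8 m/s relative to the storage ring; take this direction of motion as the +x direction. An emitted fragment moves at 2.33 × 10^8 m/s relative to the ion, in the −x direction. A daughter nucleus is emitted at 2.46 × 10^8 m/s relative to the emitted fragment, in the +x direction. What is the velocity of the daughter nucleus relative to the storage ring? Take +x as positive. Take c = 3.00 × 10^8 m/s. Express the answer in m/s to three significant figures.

+2.69 × 10^8 m/s

Apply u = (u' + v)/(1 + u'v/c²) successively, working outward toward the storage ring.
(Dividing each given speed by c = 3.00 × 10^8 m/s to work in units of c.)
Start: velocity of the ion relative to the storage ring = 0.8700c.
Compose with the emitted fragment (u' = -0.777 in the ion frame): u_1 = (-0.777 + 0.870) / (1 + (-0.777)·0.870) = 0.0933/0.3243 = 0.2878.
Compose with the daughter nucleus (u' = 0.820 in the emitted fragment frame): u_2 = (0.820 + 0.288) / (1 + 0.820·0.288) = 1.1078/1.2360 = 0.8963.
So u = 0.8963 × 3.00 × 10^8 m/s.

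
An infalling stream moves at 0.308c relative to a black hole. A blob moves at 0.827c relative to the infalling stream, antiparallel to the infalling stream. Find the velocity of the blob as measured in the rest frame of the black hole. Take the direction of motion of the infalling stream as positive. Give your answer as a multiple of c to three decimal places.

With v = 0.308 and u' = -0.827 (in units of c),
u = (u' + v)/(1 + u'v/c²):
u = (-0.827 + 0.308) / (1 + (-0.827)·0.308) = -0.5190/0.7453 = -0.6964

-0.696c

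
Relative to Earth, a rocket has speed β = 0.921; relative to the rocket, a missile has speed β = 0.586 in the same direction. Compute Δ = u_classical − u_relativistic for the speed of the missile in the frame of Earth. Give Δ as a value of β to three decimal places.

Δ = 0.528

Galilean: u_cl = 0.586 + 0.921 = 1.5070.
Relativistic: u_rel = (0.586 + 0.921) / (1 + 0.586·0.921) = 1.5070/1.5397 = 0.9788.
Δ = 1.5070 − 0.9788 = 0.5282.
(The classical prediction exceeds c; the relativistic result does not.)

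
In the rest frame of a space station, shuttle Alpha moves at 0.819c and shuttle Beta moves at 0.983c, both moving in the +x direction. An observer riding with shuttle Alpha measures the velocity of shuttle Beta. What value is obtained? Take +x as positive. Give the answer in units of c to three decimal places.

β_A = 0.819, β_B = 0.983.
Transform to A's frame with the inverse velocity-addition law: u' = (u − v)/(1 − uv/c²), taking u = β_B and v = β_A.
u' = (0.983 − 0.819) / (1 − (0.819)(0.983)) = 0.1640/0.1949 = 0.8414.

+0.841c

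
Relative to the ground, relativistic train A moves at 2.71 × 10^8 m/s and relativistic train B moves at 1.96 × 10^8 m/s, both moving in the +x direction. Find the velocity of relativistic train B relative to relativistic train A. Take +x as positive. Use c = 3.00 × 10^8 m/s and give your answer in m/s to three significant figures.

β_A = 0.903, β_B = 0.653 (dividing each by c = 3.00 × 10^8 m/s).
Transform to A's frame with the inverse velocity-addition law: u' = (u − v)/(1 − uv/c²), taking u = β_B and v = β_A.
u' = (0.653 − 0.903) / (1 − (0.903)(0.653)) = -0.2500/0.4098 = -0.6100.
u' = -0.6100 × 3.00 × 10^8 m/s.

-1.83 × 10^8 m/s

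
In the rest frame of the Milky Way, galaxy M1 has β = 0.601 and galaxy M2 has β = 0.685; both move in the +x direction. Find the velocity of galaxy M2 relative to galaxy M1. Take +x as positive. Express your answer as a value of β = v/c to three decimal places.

β = +0.143

β_A = 0.601, β_B = 0.685.
Transform to A's frame with the inverse velocity-addition law: u' = (u − v)/(1 − uv/c²), taking u = β_B and v = β_A.
u' = (0.685 − 0.601) / (1 − (0.601)(0.685)) = 0.0840/0.5883 = 0.1428.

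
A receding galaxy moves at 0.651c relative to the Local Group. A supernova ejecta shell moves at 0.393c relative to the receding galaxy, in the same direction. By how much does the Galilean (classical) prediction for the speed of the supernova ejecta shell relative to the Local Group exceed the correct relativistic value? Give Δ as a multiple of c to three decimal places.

Galilean: u_cl = 0.393 + 0.651 = 1.0440.
Relativistic: u_rel = (0.393 + 0.651) / (1 + 0.393·0.651) = 1.0440/1.2558 = 0.8313.
Δ = 1.0440 − 0.8313 = 0.2127.
(The classical prediction exceeds c; the relativistic result does not.)

Δ = 0.213c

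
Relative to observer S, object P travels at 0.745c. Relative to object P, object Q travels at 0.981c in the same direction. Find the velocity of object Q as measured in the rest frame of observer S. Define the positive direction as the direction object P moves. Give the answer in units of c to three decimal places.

0.997c

With v = 0.745 and u' = 0.981 (in units of c),
u = (u' + v)/(1 + u'v/c²):
u = (0.981 + 0.745) / (1 + 0.981·0.745) = 1.7260/1.7308 = 0.9972
(Galilean addition would give +1.726c, exceeding c.)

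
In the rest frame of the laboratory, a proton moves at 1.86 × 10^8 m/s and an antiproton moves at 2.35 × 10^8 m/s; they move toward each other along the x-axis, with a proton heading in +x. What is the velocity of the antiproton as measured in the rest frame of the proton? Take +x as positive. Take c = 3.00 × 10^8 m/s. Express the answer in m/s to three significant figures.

-2.83 × 10^8 m/s

β_A = 0.620, β_B = -0.783 (dividing each by c = 3.00 × 10^8 m/s).
Transform to A's frame with the inverse velocity-addition law: u' = (u − v)/(1 − uv/c²), taking u = β_B and v = β_A.
u' = (-0.783 − 0.620) / (1 − (0.620)(-0.783)) = -1.4033/1.4857 = -0.9446.
u' = -0.9446 × 3.00 × 10^8 m/s.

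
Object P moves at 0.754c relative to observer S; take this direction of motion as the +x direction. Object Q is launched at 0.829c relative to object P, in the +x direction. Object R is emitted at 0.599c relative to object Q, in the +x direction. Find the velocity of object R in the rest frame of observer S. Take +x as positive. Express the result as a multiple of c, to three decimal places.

0.993c

Apply u = (u' + v)/(1 + u'v/c²) successively, working outward toward observer S.
Start: velocity of object P relative to observer S = 0.7540c.
Compose with object Q (u' = 0.829 in object P frame): u_1 = (0.829 + 0.754) / (1 + 0.829·0.754) = 1.5830/1.6251 = 0.9741.
Compose with object R (u' = 0.599 in object Q frame): u_2 = (0.599 + 0.974) / (1 + 0.599·0.974) = 1.5731/1.5835 = 0.9934.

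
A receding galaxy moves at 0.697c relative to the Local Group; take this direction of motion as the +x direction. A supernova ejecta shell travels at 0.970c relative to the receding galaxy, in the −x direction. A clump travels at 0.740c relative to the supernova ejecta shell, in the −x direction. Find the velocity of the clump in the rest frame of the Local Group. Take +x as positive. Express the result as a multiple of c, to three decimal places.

-0.975c

Apply u = (u' + v)/(1 + u'v/c²) successively, working outward toward the Local Group.
Start: velocity of the receding galaxy relative to the Local Group = 0.6970c.
Compose with the supernova ejecta shell (u' = -0.970 in the receding galaxy frame): u_1 = (-0.970 + 0.697) / (1 + (-0.970)·0.697) = -0.2730/0.3239 = -0.8428.
Compose with the clump (u' = -0.740 in the supernova ejecta shell frame): u_2 = (-0.740 + (-0.843)) / (1 + (-0.740)·(-0.843)) = -1.5828/1.6237 = -0.9748.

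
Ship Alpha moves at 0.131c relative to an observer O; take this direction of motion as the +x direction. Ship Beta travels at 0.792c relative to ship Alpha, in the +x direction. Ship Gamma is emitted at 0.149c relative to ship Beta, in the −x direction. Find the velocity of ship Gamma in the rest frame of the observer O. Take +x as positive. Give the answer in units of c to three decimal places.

+0.785c

Apply u = (u' + v)/(1 + u'v/c²) successively, working outward toward the observer O.
Start: velocity of ship Alpha relative to the observer O = 0.1310c.
Compose with ship Beta (u' = 0.792 in ship Alpha frame): u_1 = (0.792 + 0.131) / (1 + 0.792·0.131) = 0.9230/1.1038 = 0.8362.
Compose with ship Gamma (u' = -0.149 in ship Beta frame): u_2 = (-0.149 + 0.836) / (1 + (-0.149)·0.836) = 0.6872/0.8754 = 0.7851.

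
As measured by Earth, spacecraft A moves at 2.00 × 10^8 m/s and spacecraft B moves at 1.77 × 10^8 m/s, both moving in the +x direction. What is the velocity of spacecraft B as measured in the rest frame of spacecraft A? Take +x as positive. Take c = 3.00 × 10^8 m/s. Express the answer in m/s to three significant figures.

-3.79 × 10^7 m/s

β_A = 0.667, β_B = 0.590 (dividing each by c = 3.00 × 10^8 m/s).
Transform to A's frame with the inverse velocity-addition law: u' = (u − v)/(1 − uv/c²), taking u = β_B and v = β_A.
u' = (0.590 − 0.667) / (1 − (0.667)(0.590)) = -0.0767/0.6067 = -0.1264.
u' = -0.1264 × 3.00 × 10^8 m/s.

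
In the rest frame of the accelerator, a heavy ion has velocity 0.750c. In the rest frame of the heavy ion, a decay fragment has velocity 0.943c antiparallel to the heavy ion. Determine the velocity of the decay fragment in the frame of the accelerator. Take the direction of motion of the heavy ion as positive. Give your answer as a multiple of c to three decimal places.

-0.659c

With v = 0.750 and u' = -0.943 (in units of c),
u = (u' + v)/(1 + u'v/c²):
u = (-0.943 + 0.750) / (1 + (-0.943)·0.750) = -0.1930/0.2928 = -0.6593
(Galilean addition would give -0.193c.)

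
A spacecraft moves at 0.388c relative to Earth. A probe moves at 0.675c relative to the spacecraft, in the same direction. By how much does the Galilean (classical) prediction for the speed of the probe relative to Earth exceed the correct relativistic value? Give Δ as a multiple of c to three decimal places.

Δ = 0.221c

Galilean: u_cl = 0.675 + 0.388 = 1.0630.
Relativistic: u_rel = (0.675 + 0.388) / (1 + 0.675·0.388) = 1.0630/1.2619 = 0.8424.
Δ = 1.0630 − 0.8424 = 0.2206.
(The classical prediction exceeds c; the relativistic result does not.)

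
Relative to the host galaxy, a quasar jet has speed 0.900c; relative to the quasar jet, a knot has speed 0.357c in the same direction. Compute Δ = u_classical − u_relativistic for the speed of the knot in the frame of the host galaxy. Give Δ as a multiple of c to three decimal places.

Galilean: u_cl = 0.357 + 0.900 = 1.2570.
Relativistic: u_rel = (0.357 + 0.900) / (1 + 0.357·0.900) = 1.2570/1.3213 = 0.9513.
Δ = 1.2570 − 0.9513 = 0.3057.
(The classical prediction exceeds c; the relativistic result does not.)

Δ = 0.306c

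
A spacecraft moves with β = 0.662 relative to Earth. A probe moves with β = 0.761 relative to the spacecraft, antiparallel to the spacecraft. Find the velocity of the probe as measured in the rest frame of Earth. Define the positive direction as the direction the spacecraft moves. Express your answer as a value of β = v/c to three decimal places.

β = -0.200

With v = 0.662 and u' = -0.761 (in units of c),
u = (u' + v)/(1 + u'v/c²):
u = (-0.761 + 0.662) / (1 + (-0.761)·0.662) = -0.0990/0.4962 = -0.1995
(Galilean addition would give -0.099c.)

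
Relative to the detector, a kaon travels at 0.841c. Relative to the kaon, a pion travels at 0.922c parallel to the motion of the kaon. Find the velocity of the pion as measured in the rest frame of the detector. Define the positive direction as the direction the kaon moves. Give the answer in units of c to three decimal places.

With v = 0.841 and u' = 0.922 (in units of c),
u = (u' + v)/(1 + u'v/c²):
u = (0.922 + 0.841) / (1 + 0.922·0.841) = 1.7630/1.7754 = 0.9930

0.993c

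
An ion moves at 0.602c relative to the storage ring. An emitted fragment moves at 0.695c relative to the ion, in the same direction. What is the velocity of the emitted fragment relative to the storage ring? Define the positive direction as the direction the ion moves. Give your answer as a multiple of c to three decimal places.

With v = 0.602 and u' = 0.695 (in units of c),
u = (u' + v)/(1 + u'v/c²):
u = (0.695 + 0.602) / (1 + 0.695·0.602) = 1.2970/1.4184 = 0.9144
(Galilean addition would give +1.297c, exceeding c.)

0.914c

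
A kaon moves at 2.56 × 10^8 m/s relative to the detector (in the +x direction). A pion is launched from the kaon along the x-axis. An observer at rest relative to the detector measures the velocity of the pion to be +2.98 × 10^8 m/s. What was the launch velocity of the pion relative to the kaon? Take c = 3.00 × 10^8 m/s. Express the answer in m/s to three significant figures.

+2.76 × 10^8 m/s

v = 0.853c, u = 0.993c.
Invert the composition law: u' = (u − v)/(1 − uv/c²).
u' = (0.993 − 0.853) / (1 − (0.993)(0.853)) = 0.1400/0.1524 = 0.9189.
u' = 0.9189 × 3.00 × 10^8 m/s.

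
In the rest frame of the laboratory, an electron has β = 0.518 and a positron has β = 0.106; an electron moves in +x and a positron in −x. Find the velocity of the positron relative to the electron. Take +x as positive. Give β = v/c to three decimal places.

β = -0.592

β_A = 0.518, β_B = -0.106.
Transform to A's frame with the inverse velocity-addition law: u' = (u − v)/(1 − uv/c²), taking u = β_B and v = β_A.
u' = (-0.106 − 0.518) / (1 − (0.518)(-0.106)) = -0.6240/1.0549 = -0.5915.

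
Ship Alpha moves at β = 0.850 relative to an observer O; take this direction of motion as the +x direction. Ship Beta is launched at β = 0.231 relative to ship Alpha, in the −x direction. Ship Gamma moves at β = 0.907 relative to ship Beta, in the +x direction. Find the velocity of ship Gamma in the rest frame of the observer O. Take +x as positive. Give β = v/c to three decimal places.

β = +0.987

Apply u = (u' + v)/(1 + u'v/c²) successively, working outward toward the observer O.
Start: velocity of ship Alpha relative to the observer O = 0.8500c.
Compose with ship Beta (u' = -0.231 in ship Alpha frame): u_1 = (-0.231 + 0.850) / (1 + (-0.231)·0.850) = 0.6190/0.8036 = 0.7702.
Compose with ship Gamma (u' = 0.907 in ship Beta frame): u_2 = (0.907 + 0.770) / (1 + 0.907·0.770) = 1.6772/1.6986 = 0.9874.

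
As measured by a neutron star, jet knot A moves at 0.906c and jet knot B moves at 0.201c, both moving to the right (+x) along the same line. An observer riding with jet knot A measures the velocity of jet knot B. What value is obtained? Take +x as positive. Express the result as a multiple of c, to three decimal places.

-0.862c

β_A = 0.906, β_B = 0.201.
Transform to A's frame with the inverse velocity-addition law: u' = (u − v)/(1 − uv/c²), taking u = β_B and v = β_A.
u' = (0.201 − 0.906) / (1 − (0.906)(0.201)) = -0.7050/0.8179 = -0.8620.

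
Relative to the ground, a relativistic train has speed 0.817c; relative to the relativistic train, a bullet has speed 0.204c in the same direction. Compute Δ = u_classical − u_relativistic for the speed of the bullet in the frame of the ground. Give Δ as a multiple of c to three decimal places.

Δ = 0.146c

Galilean: u_cl = 0.204 + 0.817 = 1.0210.
Relativistic: u_rel = (0.204 + 0.817) / (1 + 0.204·0.817) = 1.0210/1.1667 = 0.8751.
Δ = 1.0210 − 0.8751 = 0.1459.
(The classical prediction exceeds c; the relativistic result does not.)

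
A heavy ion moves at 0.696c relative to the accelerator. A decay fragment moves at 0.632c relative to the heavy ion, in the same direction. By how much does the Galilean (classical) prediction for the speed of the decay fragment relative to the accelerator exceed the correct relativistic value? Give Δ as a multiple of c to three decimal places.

Δ = 0.406c

Galilean: u_cl = 0.632 + 0.696 = 1.3280.
Relativistic: u_rel = (0.632 + 0.696) / (1 + 0.632·0.696) = 1.3280/1.4399 = 0.9223.
Δ = 1.3280 − 0.9223 = 0.4057.
(The classical prediction exceeds c; the relativistic result does not.)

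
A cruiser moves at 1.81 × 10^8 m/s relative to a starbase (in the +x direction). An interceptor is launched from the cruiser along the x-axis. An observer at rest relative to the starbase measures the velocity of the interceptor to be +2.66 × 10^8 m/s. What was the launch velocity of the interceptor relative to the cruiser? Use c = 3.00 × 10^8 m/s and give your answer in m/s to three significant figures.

v = 0.603c, u = 0.887c.
Invert the composition law: u' = (u − v)/(1 − uv/c²).
u' = (0.887 − 0.603) / (1 − (0.887)(0.603)) = 0.2833/0.4650 = 0.6093.
u' = 0.6093 × 3.00 × 10^8 m/s.

+1.83 × 10^8 m/s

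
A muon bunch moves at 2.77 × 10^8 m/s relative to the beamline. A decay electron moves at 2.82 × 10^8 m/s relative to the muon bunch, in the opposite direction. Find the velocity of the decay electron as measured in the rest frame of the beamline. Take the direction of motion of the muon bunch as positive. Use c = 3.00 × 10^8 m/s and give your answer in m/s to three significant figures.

-3.79 × 10^7 m/s

In units of c (dividing by 3.00 × 10^8 m/s): v = 0.923, u' = -0.940.
u = (u' + v)/(1 + u'v/c²):
u = (-0.940 + 0.923) / (1 + (-0.940)·0.923) = -0.0167/0.1321 = -0.1262
Converting back: u = -0.1262 × 3.00 × 10^8 m/s.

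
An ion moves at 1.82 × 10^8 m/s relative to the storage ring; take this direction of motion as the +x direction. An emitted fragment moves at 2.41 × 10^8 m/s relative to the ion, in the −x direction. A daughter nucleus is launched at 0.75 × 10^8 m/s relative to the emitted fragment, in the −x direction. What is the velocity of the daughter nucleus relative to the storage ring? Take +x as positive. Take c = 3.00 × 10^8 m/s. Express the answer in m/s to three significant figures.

Apply u = (u' + v)/(1 + u'v/c²) successively, working outward toward the storage ring.
(Dividing each given speed by c = 3.00 × 10^8 m/s to work in units of c.)
Start: velocity of the ion relative to the storage ring = 0.6067c.
Compose with the emitted fragment (u' = -0.803 in the ion frame): u_1 = (-0.803 + 0.607) / (1 + (-0.803)·0.607) = -0.1967/0.5126 = -0.3836.
Compose with the daughter nucleus (u' = -0.250 in the emitted fragment frame): u_2 = (-0.250 + (-0.384)) / (1 + (-0.250)·(-0.384)) = -0.6336/1.0959 = -0.5782.
So u = -0.5782 × 3.00 × 10^8 m/s.

-1.73 × 10^8 m/s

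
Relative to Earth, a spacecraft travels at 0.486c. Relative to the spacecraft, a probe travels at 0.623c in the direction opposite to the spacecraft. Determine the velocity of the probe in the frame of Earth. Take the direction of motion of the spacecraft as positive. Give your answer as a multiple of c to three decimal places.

With v = 0.486 and u' = -0.623 (in units of c),
u = (u' + v)/(1 + u'v/c²):
u = (-0.623 + 0.486) / (1 + (-0.623)·0.486) = -0.1370/0.6972 = -0.1965
(Galilean addition would give -0.137c.)

-0.196c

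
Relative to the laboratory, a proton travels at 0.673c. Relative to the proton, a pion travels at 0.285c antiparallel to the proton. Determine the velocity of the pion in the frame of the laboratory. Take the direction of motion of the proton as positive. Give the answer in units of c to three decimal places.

+0.480c

With v = 0.673 and u' = -0.285 (in units of c),
u = (u' + v)/(1 + u'v/c²):
u = (-0.285 + 0.673) / (1 + (-0.285)·0.673) = 0.3880/0.8082 = 0.4801
(Galilean addition would give +0.388c.)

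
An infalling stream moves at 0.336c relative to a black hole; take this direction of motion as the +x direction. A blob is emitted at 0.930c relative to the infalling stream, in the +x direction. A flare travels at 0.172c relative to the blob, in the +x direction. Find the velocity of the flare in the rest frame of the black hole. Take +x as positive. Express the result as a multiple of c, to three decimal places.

0.975c

Apply u = (u' + v)/(1 + u'v/c²) successively, working outward toward the black hole.
Start: velocity of the infalling stream relative to the black hole = 0.3360c.
Compose with the blob (u' = 0.930 in the infalling stream frame): u_1 = (0.930 + 0.336) / (1 + 0.930·0.336) = 1.2660/1.3125 = 0.9646.
Compose with the flare (u' = 0.172 in the blob frame): u_2 = (0.172 + 0.965) / (1 + 0.172·0.965) = 1.1366/1.1659 = 0.9748.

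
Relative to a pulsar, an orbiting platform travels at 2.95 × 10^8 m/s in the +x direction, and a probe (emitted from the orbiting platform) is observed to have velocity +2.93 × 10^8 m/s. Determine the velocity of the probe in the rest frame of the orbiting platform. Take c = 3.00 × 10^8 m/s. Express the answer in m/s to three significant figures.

-5.05 × 10^7 m/s

v = 0.983c, u = 0.977c.
Invert the composition law: u' = (u − v)/(1 − uv/c²).
u' = (0.977 − 0.983) / (1 − (0.977)(0.983)) = -0.0067/0.0396 = -0.1683.
u' = -0.1683 × 3.00 × 10^8 m/s.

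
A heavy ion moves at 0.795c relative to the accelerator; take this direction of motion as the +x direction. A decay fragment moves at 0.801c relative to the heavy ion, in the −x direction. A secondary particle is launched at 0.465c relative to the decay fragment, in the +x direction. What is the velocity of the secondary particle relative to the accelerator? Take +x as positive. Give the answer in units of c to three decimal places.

+0.452c

Apply u = (u' + v)/(1 + u'v/c²) successively, working outward toward the accelerator.
Start: velocity of the heavy ion relative to the accelerator = 0.7950c.
Compose with the decay fragment (u' = -0.801 in the heavy ion frame): u_1 = (-0.801 + 0.795) / (1 + (-0.801)·0.795) = -0.0060/0.3632 = -0.0165.
Compose with the secondary particle (u' = 0.465 in the decay fragment frame): u_2 = (0.465 + (-0.017)) / (1 + 0.465·(-0.017)) = 0.4485/0.9923 = 0.4520.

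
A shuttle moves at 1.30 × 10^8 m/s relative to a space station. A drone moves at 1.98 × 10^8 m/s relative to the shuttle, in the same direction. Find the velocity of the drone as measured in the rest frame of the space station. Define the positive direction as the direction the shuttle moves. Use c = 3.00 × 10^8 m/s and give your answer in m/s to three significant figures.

2.55 × 10^8 m/s

In units of c (dividing by 3.00 × 10^8 m/s): v = 0.433, u' = 0.660.
u = (u' + v)/(1 + u'v/c²):
u = (0.660 + 0.433) / (1 + 0.660·0.433) = 1.0933/1.2860 = 0.8502
Converting back: u = 0.8502 × 3.00 × 10^8 m/s.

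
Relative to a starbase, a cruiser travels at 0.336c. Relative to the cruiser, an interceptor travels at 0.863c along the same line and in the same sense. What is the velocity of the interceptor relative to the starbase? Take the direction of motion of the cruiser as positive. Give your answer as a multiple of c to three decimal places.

With v = 0.336 and u' = 0.863 (in units of c),
u = (u' + v)/(1 + u'v/c²):
u = (0.863 + 0.336) / (1 + 0.863·0.336) = 1.1990/1.2900 = 0.9295
(Galilean addition would give +1.199c, exceeding c.)

0.929c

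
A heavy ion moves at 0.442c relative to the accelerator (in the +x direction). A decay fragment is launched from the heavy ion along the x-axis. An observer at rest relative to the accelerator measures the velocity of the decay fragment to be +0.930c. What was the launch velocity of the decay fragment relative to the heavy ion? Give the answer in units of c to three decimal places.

+0.829c

Invert the composition law: u' = (u − v)/(1 − uv/c²).
u' = (0.930 − 0.442) / (1 − (0.930)(0.442)) = 0.4880/0.5889 = 0.8286.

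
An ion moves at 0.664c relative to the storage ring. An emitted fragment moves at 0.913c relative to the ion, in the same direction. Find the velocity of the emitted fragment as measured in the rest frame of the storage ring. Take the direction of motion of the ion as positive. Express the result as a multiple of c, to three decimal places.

0.982c

With v = 0.664 and u' = 0.913 (in units of c),
u = (u' + v)/(1 + u'v/c²):
u = (0.913 + 0.664) / (1 + 0.913·0.664) = 1.5770/1.6062 = 0.9818
(Galilean addition would give +1.577c, exceeding c.)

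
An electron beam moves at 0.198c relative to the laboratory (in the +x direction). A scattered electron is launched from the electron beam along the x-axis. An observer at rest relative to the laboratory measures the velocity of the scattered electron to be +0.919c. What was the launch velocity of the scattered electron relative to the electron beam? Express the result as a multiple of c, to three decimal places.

+0.881c

Invert the composition law: u' = (u − v)/(1 − uv/c²).
u' = (0.919 − 0.198) / (1 − (0.919)(0.198)) = 0.7210/0.8180 = 0.8814.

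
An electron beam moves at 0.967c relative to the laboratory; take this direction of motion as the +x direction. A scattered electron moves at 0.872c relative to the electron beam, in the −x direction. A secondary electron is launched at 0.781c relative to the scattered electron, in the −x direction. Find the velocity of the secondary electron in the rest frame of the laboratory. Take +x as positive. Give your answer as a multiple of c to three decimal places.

-0.332c

Apply u = (u' + v)/(1 + u'v/c²) successively, working outward toward the laboratory.
Start: velocity of the electron beam relative to the laboratory = 0.9670c.
Compose with the scattered electron (u' = -0.872 in the electron beam frame): u_1 = (-0.872 + 0.967) / (1 + (-0.872)·0.967) = 0.0950/0.1568 = 0.6060.
Compose with the secondary electron (u' = -0.781 in the scattered electron frame): u_2 = (-0.781 + 0.606) / (1 + (-0.781)·0.606) = -0.1750/0.5267 = -0.3323.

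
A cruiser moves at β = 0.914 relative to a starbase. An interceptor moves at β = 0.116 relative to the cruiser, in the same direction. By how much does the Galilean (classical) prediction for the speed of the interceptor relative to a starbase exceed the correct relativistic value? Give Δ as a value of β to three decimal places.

Δ = 0.099

Galilean: u_cl = 0.116 + 0.914 = 1.0300.
Relativistic: u_rel = (0.116 + 0.914) / (1 + 0.116·0.914) = 1.0300/1.1060 = 0.9313.
Δ = 1.0300 − 0.9313 = 0.0987.
(The classical prediction exceeds c; the relativistic result does not.)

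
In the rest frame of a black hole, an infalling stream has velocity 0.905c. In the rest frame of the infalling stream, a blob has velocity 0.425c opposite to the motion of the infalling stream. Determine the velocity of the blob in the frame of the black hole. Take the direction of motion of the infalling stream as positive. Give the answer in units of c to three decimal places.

+0.780c

With v = 0.905 and u' = -0.425 (in units of c),
u = (u' + v)/(1 + u'v/c²):
u = (-0.425 + 0.905) / (1 + (-0.425)·0.905) = 0.4800/0.6154 = 0.7800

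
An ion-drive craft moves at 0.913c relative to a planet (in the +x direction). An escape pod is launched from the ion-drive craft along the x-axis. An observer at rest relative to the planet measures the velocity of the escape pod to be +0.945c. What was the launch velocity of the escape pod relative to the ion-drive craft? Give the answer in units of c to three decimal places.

Invert the composition law: u' = (u − v)/(1 − uv/c²).
u' = (0.945 − 0.913) / (1 − (0.945)(0.913)) = 0.0320/0.1372 = 0.2332.

+0.233c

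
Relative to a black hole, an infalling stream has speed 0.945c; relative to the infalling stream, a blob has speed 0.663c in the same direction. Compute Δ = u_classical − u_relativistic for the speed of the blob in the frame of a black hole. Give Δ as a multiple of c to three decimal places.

Galilean: u_cl = 0.663 + 0.945 = 1.6080.
Relativistic: u_rel = (0.663 + 0.945) / (1 + 0.663·0.945) = 1.6080/1.6265 = 0.9886.
Δ = 1.6080 − 0.9886 = 0.6194.
(The classical prediction exceeds c; the relativistic result does not.)

Δ = 0.619c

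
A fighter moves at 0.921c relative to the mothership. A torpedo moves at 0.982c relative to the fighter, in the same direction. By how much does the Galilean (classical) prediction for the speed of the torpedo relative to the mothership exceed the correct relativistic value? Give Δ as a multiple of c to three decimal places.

Δ = 0.904c

Galilean: u_cl = 0.982 + 0.921 = 1.9030.
Relativistic: u_rel = (0.982 + 0.921) / (1 + 0.982·0.921) = 1.9030/1.9044 = 0.9993.
Δ = 1.9030 − 0.9993 = 0.9037.
(The classical prediction exceeds c; the relativistic result does not.)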